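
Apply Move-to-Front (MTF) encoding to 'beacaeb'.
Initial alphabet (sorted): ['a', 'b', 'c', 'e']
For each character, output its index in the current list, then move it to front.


MTF encoding:
'b': index 1 in ['a', 'b', 'c', 'e'] -> ['b', 'a', 'c', 'e']
'e': index 3 in ['b', 'a', 'c', 'e'] -> ['e', 'b', 'a', 'c']
'a': index 2 in ['e', 'b', 'a', 'c'] -> ['a', 'e', 'b', 'c']
'c': index 3 in ['a', 'e', 'b', 'c'] -> ['c', 'a', 'e', 'b']
'a': index 1 in ['c', 'a', 'e', 'b'] -> ['a', 'c', 'e', 'b']
'e': index 2 in ['a', 'c', 'e', 'b'] -> ['e', 'a', 'c', 'b']
'b': index 3 in ['e', 'a', 'c', 'b'] -> ['b', 'e', 'a', 'c']


Output: [1, 3, 2, 3, 1, 2, 3]


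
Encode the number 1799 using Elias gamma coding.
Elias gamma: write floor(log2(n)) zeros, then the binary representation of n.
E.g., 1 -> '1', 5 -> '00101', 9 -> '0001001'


num_bits = floor(log2(1799)) + 1 = 11
leading_zeros = num_bits - 1 = 10
binary(1799) = 11100000111

Elias gamma(1799) = '0000000000' + '11100000111' = 000000000011100000111 (21 bits)


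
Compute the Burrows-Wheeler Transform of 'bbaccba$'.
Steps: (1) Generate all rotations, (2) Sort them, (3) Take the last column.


Rotations (sorted):
  0: $bbaccba -> last char: a
  1: a$bbaccb -> last char: b
  2: accba$bb -> last char: b
  3: ba$bbacc -> last char: c
  4: baccba$b -> last char: b
  5: bbaccba$ -> last char: $
  6: cba$bbac -> last char: c
  7: ccba$bba -> last char: a


BWT = abbcb$ca


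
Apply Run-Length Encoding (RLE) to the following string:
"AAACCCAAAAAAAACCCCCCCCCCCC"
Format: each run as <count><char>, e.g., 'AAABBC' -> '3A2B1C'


Scanning runs left to right:
  i=0: run of 'A' x 3 -> '3A'
  i=3: run of 'C' x 3 -> '3C'
  i=6: run of 'A' x 8 -> '8A'
  i=14: run of 'C' x 12 -> '12C'

RLE = 3A3C8A12C


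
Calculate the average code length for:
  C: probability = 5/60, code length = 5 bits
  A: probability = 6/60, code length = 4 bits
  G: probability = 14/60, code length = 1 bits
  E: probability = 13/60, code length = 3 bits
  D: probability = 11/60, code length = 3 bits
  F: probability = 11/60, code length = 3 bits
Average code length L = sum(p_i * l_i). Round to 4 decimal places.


Weighted contributions p_i * l_i:
  C: (5/60) * 5 = 25/60
  A: (6/60) * 4 = 24/60
  G: (14/60) * 1 = 14/60
  E: (13/60) * 3 = 39/60
  D: (11/60) * 3 = 33/60
  F: (11/60) * 3 = 33/60
Sum = (25 + 24 + 14 + 39 + 33 + 33)/60 = 168/60

L = 168/60 = 2.8000 bits/symbol


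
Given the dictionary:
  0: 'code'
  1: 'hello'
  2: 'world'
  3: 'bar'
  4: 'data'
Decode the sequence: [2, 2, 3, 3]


Look up each index in the dictionary:
  2 -> 'world'
  2 -> 'world'
  3 -> 'bar'
  3 -> 'bar'

Decoded: "world world bar bar"


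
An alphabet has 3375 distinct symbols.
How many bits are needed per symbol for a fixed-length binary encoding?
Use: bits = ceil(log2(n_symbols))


log2(3375) = 11.7207
Bracket: 2^11 = 2048 < 3375 <= 2^12 = 4096
So ceil(log2(3375)) = 12

bits = ceil(log2(3375)) = ceil(11.7207) = 12 bits


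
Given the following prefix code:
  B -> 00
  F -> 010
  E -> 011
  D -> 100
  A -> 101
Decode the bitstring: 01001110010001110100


Decoding step by step:
Bits 010 -> F
Bits 011 -> E
Bits 100 -> D
Bits 100 -> D
Bits 011 -> E
Bits 101 -> A
Bits 00 -> B


Decoded message: FEDDEAB


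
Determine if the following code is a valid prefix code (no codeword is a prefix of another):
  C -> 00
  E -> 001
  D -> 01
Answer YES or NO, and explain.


Checking each pair (does one codeword prefix another?):
  C='00' vs E='001': prefix -- VIOLATION

NO -- this is NOT a valid prefix code. C (00) is a prefix of E (001).


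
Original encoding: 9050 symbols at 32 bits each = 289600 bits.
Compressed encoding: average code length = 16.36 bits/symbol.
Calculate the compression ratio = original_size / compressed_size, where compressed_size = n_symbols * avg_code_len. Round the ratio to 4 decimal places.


original_size = n_symbols * orig_bits = 9050 * 32 = 289600 bits
compressed_size = n_symbols * avg_code_len = 9050 * 16.36 = 148058.0 bits
ratio = original_size / compressed_size = 289600 / 148058.0 = 1.956

Compression ratio = 1.956


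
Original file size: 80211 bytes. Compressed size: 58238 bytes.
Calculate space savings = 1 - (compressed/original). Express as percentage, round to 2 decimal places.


ratio = compressed/original = 58238/80211 = 0.72606
savings = 1 - ratio = 1 - 0.72606 = 0.27394
as a percentage: 0.27394 * 100 = 27.39%

Space savings = 1 - 58238/80211 = 27.39%


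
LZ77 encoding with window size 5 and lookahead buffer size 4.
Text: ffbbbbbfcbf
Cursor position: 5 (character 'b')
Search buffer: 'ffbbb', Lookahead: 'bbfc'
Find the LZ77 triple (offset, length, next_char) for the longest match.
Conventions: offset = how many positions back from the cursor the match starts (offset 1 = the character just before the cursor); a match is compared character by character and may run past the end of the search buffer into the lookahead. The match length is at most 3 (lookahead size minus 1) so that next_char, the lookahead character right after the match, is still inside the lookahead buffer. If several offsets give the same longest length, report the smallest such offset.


Try each offset into the search buffer:
  offset=1 (pos 4, char 'b'): match length 2
  offset=2 (pos 3, char 'b'): match length 2
  offset=3 (pos 2, char 'b'): match length 2
  offset=4 (pos 1, char 'f'): match length 0
  offset=5 (pos 0, char 'f'): match length 0
Longest match has length 2, found at offsets 1, 2, 3; take the smallest, offset 1.
next_char = character at position 5 + 2 = 7 -> 'f'

Best match: offset=1, length=2 (matching 'bb' starting at position 4)
LZ77 triple: (1, 2, 'f')


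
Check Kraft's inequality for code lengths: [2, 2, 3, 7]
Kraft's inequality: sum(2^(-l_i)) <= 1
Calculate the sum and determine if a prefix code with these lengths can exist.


Sum = 2^(-2) + 2^(-2) + 2^(-3) + 2^(-7)
    = 0.25 + 0.25 + 0.125 + 0.0078125
    = 81/128 = 0.6328125
Since 0.6328125 <= 1, Kraft's inequality IS satisfied.
A prefix code with these lengths CAN exist.

Kraft sum = 0.6328125. Satisfied.


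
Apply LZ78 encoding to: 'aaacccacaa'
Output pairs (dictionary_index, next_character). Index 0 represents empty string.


LZ78 encoding steps:
Dictionary: {0: ''}
Step 1: w='' (idx 0), next='a' -> output (0, 'a'), add 'a' as idx 1
Step 2: w='a' (idx 1), next='a' -> output (1, 'a'), add 'aa' as idx 2
Step 3: w='' (idx 0), next='c' -> output (0, 'c'), add 'c' as idx 3
Step 4: w='c' (idx 3), next='c' -> output (3, 'c'), add 'cc' as idx 4
Step 5: w='a' (idx 1), next='c' -> output (1, 'c'), add 'ac' as idx 5
Step 6: w='aa' (idx 2), end of input -> output (2, '')


Encoded: [(0, 'a'), (1, 'a'), (0, 'c'), (3, 'c'), (1, 'c'), (2, '')]


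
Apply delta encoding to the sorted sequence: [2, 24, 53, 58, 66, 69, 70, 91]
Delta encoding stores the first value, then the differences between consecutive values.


First value: 2
Deltas:
  24 - 2 = 22
  53 - 24 = 29
  58 - 53 = 5
  66 - 58 = 8
  69 - 66 = 3
  70 - 69 = 1
  91 - 70 = 21


Delta encoded: [2, 22, 29, 5, 8, 3, 1, 21]


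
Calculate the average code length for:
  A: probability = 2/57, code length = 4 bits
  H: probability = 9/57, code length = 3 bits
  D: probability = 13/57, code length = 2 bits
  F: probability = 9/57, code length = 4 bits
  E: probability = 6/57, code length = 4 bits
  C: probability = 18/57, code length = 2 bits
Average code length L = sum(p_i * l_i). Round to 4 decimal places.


Weighted contributions p_i * l_i:
  A: (2/57) * 4 = 8/57
  H: (9/57) * 3 = 27/57
  D: (13/57) * 2 = 26/57
  F: (9/57) * 4 = 36/57
  E: (6/57) * 4 = 24/57
  C: (18/57) * 2 = 36/57
Sum = (8 + 27 + 26 + 36 + 24 + 36)/57 = 157/57

L = 157/57 = 2.7544 bits/symbol


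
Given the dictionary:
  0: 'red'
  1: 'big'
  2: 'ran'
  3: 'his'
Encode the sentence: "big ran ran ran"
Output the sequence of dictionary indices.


Look up each word in the dictionary:
  'big' -> 1
  'ran' -> 2
  'ran' -> 2
  'ran' -> 2

Encoded: [1, 2, 2, 2]


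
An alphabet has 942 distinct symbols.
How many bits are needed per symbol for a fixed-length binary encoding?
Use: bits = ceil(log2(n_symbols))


log2(942) = 9.8796
Bracket: 2^9 = 512 < 942 <= 2^10 = 1024
So ceil(log2(942)) = 10

bits = ceil(log2(942)) = ceil(9.8796) = 10 bits


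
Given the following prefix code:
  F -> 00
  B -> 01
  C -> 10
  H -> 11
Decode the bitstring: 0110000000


Decoding step by step:
Bits 01 -> B
Bits 10 -> C
Bits 00 -> F
Bits 00 -> F
Bits 00 -> F


Decoded message: BCFFF


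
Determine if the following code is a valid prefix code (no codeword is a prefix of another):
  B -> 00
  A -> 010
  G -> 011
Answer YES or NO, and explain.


Checking each pair (does one codeword prefix another?):
  B='00' vs A='010': no prefix
  B='00' vs G='011': no prefix
  A='010' vs B='00': no prefix
  A='010' vs G='011': no prefix
  G='011' vs B='00': no prefix
  G='011' vs A='010': no prefix
No violation found over all pairs.

YES -- this is a valid prefix code. No codeword is a prefix of any other codeword.


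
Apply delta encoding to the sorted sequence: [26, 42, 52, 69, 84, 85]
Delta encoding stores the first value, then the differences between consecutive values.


First value: 26
Deltas:
  42 - 26 = 16
  52 - 42 = 10
  69 - 52 = 17
  84 - 69 = 15
  85 - 84 = 1


Delta encoded: [26, 16, 10, 17, 15, 1]


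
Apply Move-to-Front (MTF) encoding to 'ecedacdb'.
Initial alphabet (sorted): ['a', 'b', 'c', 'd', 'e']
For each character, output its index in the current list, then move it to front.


MTF encoding:
'e': index 4 in ['a', 'b', 'c', 'd', 'e'] -> ['e', 'a', 'b', 'c', 'd']
'c': index 3 in ['e', 'a', 'b', 'c', 'd'] -> ['c', 'e', 'a', 'b', 'd']
'e': index 1 in ['c', 'e', 'a', 'b', 'd'] -> ['e', 'c', 'a', 'b', 'd']
'd': index 4 in ['e', 'c', 'a', 'b', 'd'] -> ['d', 'e', 'c', 'a', 'b']
'a': index 3 in ['d', 'e', 'c', 'a', 'b'] -> ['a', 'd', 'e', 'c', 'b']
'c': index 3 in ['a', 'd', 'e', 'c', 'b'] -> ['c', 'a', 'd', 'e', 'b']
'd': index 2 in ['c', 'a', 'd', 'e', 'b'] -> ['d', 'c', 'a', 'e', 'b']
'b': index 4 in ['d', 'c', 'a', 'e', 'b'] -> ['b', 'd', 'c', 'a', 'e']


Output: [4, 3, 1, 4, 3, 3, 2, 4]


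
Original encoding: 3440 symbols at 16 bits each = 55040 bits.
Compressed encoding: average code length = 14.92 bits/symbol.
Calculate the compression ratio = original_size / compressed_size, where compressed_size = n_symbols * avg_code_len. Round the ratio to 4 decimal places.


original_size = n_symbols * orig_bits = 3440 * 16 = 55040 bits
compressed_size = n_symbols * avg_code_len = 3440 * 14.92 = 51324.8 bits
ratio = original_size / compressed_size = 55040 / 51324.8 = 1.0724

Compression ratio = 1.0724


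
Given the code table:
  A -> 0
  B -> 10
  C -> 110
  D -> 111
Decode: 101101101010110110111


Decoding:
10 -> B
110 -> C
110 -> C
10 -> B
10 -> B
110 -> C
110 -> C
111 -> D


Result: BCCBBCCD


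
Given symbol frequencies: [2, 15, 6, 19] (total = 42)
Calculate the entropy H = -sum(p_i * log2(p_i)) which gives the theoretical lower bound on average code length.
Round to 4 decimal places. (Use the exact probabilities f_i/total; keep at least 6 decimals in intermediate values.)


Per-symbol terms -p_i * log2(p_i) with p_i = f_i/42:
  p = 2/42 = 0.047619: log2(p) = -4.392317, -p*log2(p) = 0.209158
  p = 15/42 = 0.357143: log2(p) = -1.485427, -p*log2(p) = 0.530510
  p = 6/42 = 0.142857: log2(p) = -2.807355, -p*log2(p) = 0.401051
  p = 19/42 = 0.452381: log2(p) = -1.144390, -p*log2(p) = 0.517700
H = 0.209158 + 0.530510 + 0.401051 + 0.517700 = 1.658419

H = 1.6584 bits/symbol


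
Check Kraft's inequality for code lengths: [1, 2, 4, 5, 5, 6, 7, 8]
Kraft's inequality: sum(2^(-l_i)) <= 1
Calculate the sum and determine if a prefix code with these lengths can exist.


Sum = 2^(-1) + 2^(-2) + 2^(-4) + 2^(-5) + 2^(-5) + 2^(-6) + 2^(-7) + 2^(-8)
    = 0.5 + 0.25 + 0.0625 + 0.03125 + 0.03125 + 0.015625 + 0.0078125 + 0.00390625
    = 231/256 = 0.90234375
Since 0.90234375 <= 1, Kraft's inequality IS satisfied.
A prefix code with these lengths CAN exist.

Kraft sum = 0.90234375. Satisfied.


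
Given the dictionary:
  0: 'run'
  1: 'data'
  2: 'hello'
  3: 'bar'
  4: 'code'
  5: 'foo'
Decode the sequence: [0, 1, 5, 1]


Look up each index in the dictionary:
  0 -> 'run'
  1 -> 'data'
  5 -> 'foo'
  1 -> 'data'

Decoded: "run data foo data"


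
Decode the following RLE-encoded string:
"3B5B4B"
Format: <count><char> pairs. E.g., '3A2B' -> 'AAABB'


Expanding each <count><char> pair:
  3B -> 'BBB'
  5B -> 'BBBBB'
  4B -> 'BBBB'

Decoded = BBBBBBBBBBBB


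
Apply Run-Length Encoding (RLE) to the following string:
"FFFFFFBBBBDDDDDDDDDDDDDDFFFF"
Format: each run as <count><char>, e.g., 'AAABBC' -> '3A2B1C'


Scanning runs left to right:
  i=0: run of 'F' x 6 -> '6F'
  i=6: run of 'B' x 4 -> '4B'
  i=10: run of 'D' x 14 -> '14D'
  i=24: run of 'F' x 4 -> '4F'

RLE = 6F4B14D4F


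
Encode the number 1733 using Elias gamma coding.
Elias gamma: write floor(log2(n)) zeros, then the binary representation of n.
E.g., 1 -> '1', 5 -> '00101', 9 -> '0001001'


num_bits = floor(log2(1733)) + 1 = 11
leading_zeros = num_bits - 1 = 10
binary(1733) = 11011000101

Elias gamma(1733) = '0000000000' + '11011000101' = 000000000011011000101 (21 bits)


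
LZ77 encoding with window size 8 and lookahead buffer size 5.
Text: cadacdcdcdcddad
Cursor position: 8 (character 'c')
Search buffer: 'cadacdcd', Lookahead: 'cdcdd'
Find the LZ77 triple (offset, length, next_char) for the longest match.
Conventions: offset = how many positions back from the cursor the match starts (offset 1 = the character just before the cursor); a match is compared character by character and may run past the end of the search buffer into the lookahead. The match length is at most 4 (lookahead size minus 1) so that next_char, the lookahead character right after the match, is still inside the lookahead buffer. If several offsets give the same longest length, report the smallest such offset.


Try each offset into the search buffer:
  offset=1 (pos 7, char 'd'): match length 0
  offset=2 (pos 6, char 'c'): match length 4
  offset=3 (pos 5, char 'd'): match length 0
  offset=4 (pos 4, char 'c'): match length 4
  offset=5 (pos 3, char 'a'): match length 0
  offset=6 (pos 2, char 'd'): match length 0
  offset=7 (pos 1, char 'a'): match length 0
  offset=8 (pos 0, char 'c'): match length 1
Longest match has length 4, found at offsets 2, 4; take the smallest, offset 2.
next_char = character at position 8 + 4 = 12 -> 'd'

Best match: offset=2, length=4 (matching 'cdcd' starting at position 6)
LZ77 triple: (2, 4, 'd')


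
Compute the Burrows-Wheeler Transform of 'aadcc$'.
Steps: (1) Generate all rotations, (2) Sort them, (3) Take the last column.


Rotations (sorted):
  0: $aadcc -> last char: c
  1: aadcc$ -> last char: $
  2: adcc$a -> last char: a
  3: c$aadc -> last char: c
  4: cc$aad -> last char: d
  5: dcc$aa -> last char: a


BWT = c$acda


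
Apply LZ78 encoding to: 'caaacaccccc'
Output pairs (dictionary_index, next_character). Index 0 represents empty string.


LZ78 encoding steps:
Dictionary: {0: ''}
Step 1: w='' (idx 0), next='c' -> output (0, 'c'), add 'c' as idx 1
Step 2: w='' (idx 0), next='a' -> output (0, 'a'), add 'a' as idx 2
Step 3: w='a' (idx 2), next='a' -> output (2, 'a'), add 'aa' as idx 3
Step 4: w='c' (idx 1), next='a' -> output (1, 'a'), add 'ca' as idx 4
Step 5: w='c' (idx 1), next='c' -> output (1, 'c'), add 'cc' as idx 5
Step 6: w='cc' (idx 5), next='c' -> output (5, 'c'), add 'ccc' as idx 6


Encoded: [(0, 'c'), (0, 'a'), (2, 'a'), (1, 'a'), (1, 'c'), (5, 'c')]


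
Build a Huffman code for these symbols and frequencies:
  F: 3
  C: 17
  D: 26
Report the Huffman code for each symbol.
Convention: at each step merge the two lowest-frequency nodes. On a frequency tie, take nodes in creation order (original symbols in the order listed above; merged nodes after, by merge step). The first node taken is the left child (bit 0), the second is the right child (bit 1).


Huffman tree construction:
Step 1: Merge F(3) + C(17) = 20
Step 2: Merge (F+C)(20) + D(26) = 46
Read each symbol's code off the tree from the root (left child = 0, right child = 1).

Codes:
  F: 00 (length 2)
  C: 01 (length 2)
  D: 1 (length 1)
Average code length: 66/46 = 1.4348 bits/symbol


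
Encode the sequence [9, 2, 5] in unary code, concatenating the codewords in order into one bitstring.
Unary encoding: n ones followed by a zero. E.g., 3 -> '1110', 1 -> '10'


Encode each number as n ones followed by a terminating 0:
  9 -> 1111111110 (10 bits)
  2 -> 110 (3 bits)
  5 -> 111110 (6 bits)
Total length = 10 + 3 + 6 = 19 bits.

Unary([9, 2, 5]) = 1111111110110111110 (19 bits)


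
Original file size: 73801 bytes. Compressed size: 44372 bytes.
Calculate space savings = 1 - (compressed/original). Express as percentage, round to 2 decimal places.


ratio = compressed/original = 44372/73801 = 0.601238
savings = 1 - ratio = 1 - 0.601238 = 0.398762
as a percentage: 0.398762 * 100 = 39.88%

Space savings = 1 - 44372/73801 = 39.88%


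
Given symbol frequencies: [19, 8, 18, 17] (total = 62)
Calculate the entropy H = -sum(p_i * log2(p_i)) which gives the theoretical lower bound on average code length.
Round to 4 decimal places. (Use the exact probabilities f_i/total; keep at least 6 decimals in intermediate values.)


Per-symbol terms -p_i * log2(p_i) with p_i = f_i/62:
  p = 19/62 = 0.306452: log2(p) = -1.706269, -p*log2(p) = 0.522889
  p = 8/62 = 0.129032: log2(p) = -2.954196, -p*log2(p) = 0.381187
  p = 18/62 = 0.290323: log2(p) = -1.784271, -p*log2(p) = 0.518014
  p = 17/62 = 0.274194: log2(p) = -1.866733, -p*log2(p) = 0.511846
H = 0.522889 + 0.381187 + 0.518014 + 0.511846 = 1.933936

H = 1.9339 bits/symbol


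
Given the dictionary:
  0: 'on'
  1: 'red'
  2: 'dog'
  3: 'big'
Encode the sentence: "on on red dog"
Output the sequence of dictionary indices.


Look up each word in the dictionary:
  'on' -> 0
  'on' -> 0
  'red' -> 1
  'dog' -> 2

Encoded: [0, 0, 1, 2]


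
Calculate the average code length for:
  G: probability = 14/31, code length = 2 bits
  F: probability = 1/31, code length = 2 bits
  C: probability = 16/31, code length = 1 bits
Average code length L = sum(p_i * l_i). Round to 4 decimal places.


Weighted contributions p_i * l_i:
  G: (14/31) * 2 = 28/31
  F: (1/31) * 2 = 2/31
  C: (16/31) * 1 = 16/31
Sum = (28 + 2 + 16)/31 = 46/31

L = 46/31 = 1.4839 bits/symbol


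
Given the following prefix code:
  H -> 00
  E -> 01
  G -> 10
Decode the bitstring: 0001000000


Decoding step by step:
Bits 00 -> H
Bits 01 -> E
Bits 00 -> H
Bits 00 -> H
Bits 00 -> H


Decoded message: HEHHH


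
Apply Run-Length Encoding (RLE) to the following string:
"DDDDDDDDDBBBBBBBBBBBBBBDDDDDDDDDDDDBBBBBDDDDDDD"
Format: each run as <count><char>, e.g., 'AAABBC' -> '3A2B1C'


Scanning runs left to right:
  i=0: run of 'D' x 9 -> '9D'
  i=9: run of 'B' x 14 -> '14B'
  i=23: run of 'D' x 12 -> '12D'
  i=35: run of 'B' x 5 -> '5B'
  i=40: run of 'D' x 7 -> '7D'

RLE = 9D14B12D5B7D


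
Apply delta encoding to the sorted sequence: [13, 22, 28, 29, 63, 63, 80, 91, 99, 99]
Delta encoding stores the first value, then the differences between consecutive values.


First value: 13
Deltas:
  22 - 13 = 9
  28 - 22 = 6
  29 - 28 = 1
  63 - 29 = 34
  63 - 63 = 0
  80 - 63 = 17
  91 - 80 = 11
  99 - 91 = 8
  99 - 99 = 0


Delta encoded: [13, 9, 6, 1, 34, 0, 17, 11, 8, 0]


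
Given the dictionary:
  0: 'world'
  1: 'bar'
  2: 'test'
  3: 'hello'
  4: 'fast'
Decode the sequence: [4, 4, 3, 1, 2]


Look up each index in the dictionary:
  4 -> 'fast'
  4 -> 'fast'
  3 -> 'hello'
  1 -> 'bar'
  2 -> 'test'

Decoded: "fast fast hello bar test"


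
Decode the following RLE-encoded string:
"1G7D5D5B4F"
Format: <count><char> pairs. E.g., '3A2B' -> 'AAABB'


Expanding each <count><char> pair:
  1G -> 'G'
  7D -> 'DDDDDDD'
  5D -> 'DDDDD'
  5B -> 'BBBBB'
  4F -> 'FFFF'

Decoded = GDDDDDDDDDDDDBBBBBFFFF


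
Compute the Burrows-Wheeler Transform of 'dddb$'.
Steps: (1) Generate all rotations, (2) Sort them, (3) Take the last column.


Rotations (sorted):
  0: $dddb -> last char: b
  1: b$ddd -> last char: d
  2: db$dd -> last char: d
  3: ddb$d -> last char: d
  4: dddb$ -> last char: $


BWT = bddd$


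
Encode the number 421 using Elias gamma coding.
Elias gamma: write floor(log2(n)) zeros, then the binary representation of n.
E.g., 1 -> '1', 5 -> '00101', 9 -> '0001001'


num_bits = floor(log2(421)) + 1 = 9
leading_zeros = num_bits - 1 = 8
binary(421) = 110100101

Elias gamma(421) = '00000000' + '110100101' = 00000000110100101 (17 bits)


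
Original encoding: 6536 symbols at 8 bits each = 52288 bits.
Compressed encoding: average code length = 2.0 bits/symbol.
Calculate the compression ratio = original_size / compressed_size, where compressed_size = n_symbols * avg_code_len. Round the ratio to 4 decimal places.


original_size = n_symbols * orig_bits = 6536 * 8 = 52288 bits
compressed_size = n_symbols * avg_code_len = 6536 * 2.0 = 13072.0 bits
ratio = original_size / compressed_size = 52288 / 13072.0 = 4.0

Compression ratio = 4.0


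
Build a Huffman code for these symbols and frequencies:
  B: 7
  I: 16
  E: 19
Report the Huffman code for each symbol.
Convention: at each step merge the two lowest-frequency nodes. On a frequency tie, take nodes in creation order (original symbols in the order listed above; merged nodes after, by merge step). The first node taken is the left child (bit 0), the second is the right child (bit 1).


Huffman tree construction:
Step 1: Merge B(7) + I(16) = 23
Step 2: Merge E(19) + (B+I)(23) = 42
Read each symbol's code off the tree from the root (left child = 0, right child = 1).

Codes:
  B: 10 (length 2)
  I: 11 (length 2)
  E: 0 (length 1)
Average code length: 65/42 = 1.5476 bits/symbol


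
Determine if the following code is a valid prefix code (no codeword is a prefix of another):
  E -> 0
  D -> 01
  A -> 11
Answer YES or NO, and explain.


Checking each pair (does one codeword prefix another?):
  E='0' vs D='01': prefix -- VIOLATION

NO -- this is NOT a valid prefix code. E (0) is a prefix of D (01).


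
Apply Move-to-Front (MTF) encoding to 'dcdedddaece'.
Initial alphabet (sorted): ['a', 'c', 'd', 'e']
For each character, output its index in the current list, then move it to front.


MTF encoding:
'd': index 2 in ['a', 'c', 'd', 'e'] -> ['d', 'a', 'c', 'e']
'c': index 2 in ['d', 'a', 'c', 'e'] -> ['c', 'd', 'a', 'e']
'd': index 1 in ['c', 'd', 'a', 'e'] -> ['d', 'c', 'a', 'e']
'e': index 3 in ['d', 'c', 'a', 'e'] -> ['e', 'd', 'c', 'a']
'd': index 1 in ['e', 'd', 'c', 'a'] -> ['d', 'e', 'c', 'a']
'd': index 0 in ['d', 'e', 'c', 'a'] -> ['d', 'e', 'c', 'a']
'd': index 0 in ['d', 'e', 'c', 'a'] -> ['d', 'e', 'c', 'a']
'a': index 3 in ['d', 'e', 'c', 'a'] -> ['a', 'd', 'e', 'c']
'e': index 2 in ['a', 'd', 'e', 'c'] -> ['e', 'a', 'd', 'c']
'c': index 3 in ['e', 'a', 'd', 'c'] -> ['c', 'e', 'a', 'd']
'e': index 1 in ['c', 'e', 'a', 'd'] -> ['e', 'c', 'a', 'd']


Output: [2, 2, 1, 3, 1, 0, 0, 3, 2, 3, 1]


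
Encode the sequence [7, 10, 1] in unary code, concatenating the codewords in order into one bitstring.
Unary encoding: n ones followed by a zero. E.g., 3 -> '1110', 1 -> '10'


Encode each number as n ones followed by a terminating 0:
  7 -> 11111110 (8 bits)
  10 -> 11111111110 (11 bits)
  1 -> 10 (2 bits)
Total length = 8 + 11 + 2 = 21 bits.

Unary([7, 10, 1]) = 111111101111111111010 (21 bits)


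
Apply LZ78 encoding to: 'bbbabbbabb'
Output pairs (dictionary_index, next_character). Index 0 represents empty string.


LZ78 encoding steps:
Dictionary: {0: ''}
Step 1: w='' (idx 0), next='b' -> output (0, 'b'), add 'b' as idx 1
Step 2: w='b' (idx 1), next='b' -> output (1, 'b'), add 'bb' as idx 2
Step 3: w='' (idx 0), next='a' -> output (0, 'a'), add 'a' as idx 3
Step 4: w='bb' (idx 2), next='b' -> output (2, 'b'), add 'bbb' as idx 4
Step 5: w='a' (idx 3), next='b' -> output (3, 'b'), add 'ab' as idx 5
Step 6: w='b' (idx 1), end of input -> output (1, '')


Encoded: [(0, 'b'), (1, 'b'), (0, 'a'), (2, 'b'), (3, 'b'), (1, '')]


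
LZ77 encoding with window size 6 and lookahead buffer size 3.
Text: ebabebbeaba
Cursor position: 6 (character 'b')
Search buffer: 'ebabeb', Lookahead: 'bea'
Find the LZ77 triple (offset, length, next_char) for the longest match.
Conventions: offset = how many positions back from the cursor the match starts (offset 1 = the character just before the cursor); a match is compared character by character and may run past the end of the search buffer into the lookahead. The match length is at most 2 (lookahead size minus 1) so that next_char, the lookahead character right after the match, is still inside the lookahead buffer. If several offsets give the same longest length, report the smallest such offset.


Try each offset into the search buffer:
  offset=1 (pos 5, char 'b'): match length 1
  offset=2 (pos 4, char 'e'): match length 0
  offset=3 (pos 3, char 'b'): match length 2
  offset=4 (pos 2, char 'a'): match length 0
  offset=5 (pos 1, char 'b'): match length 1
  offset=6 (pos 0, char 'e'): match length 0
Longest match has length 2 at offset 3.
next_char = character at position 6 + 2 = 8 -> 'a'

Best match: offset=3, length=2 (matching 'be' starting at position 3)
LZ77 triple: (3, 2, 'a')


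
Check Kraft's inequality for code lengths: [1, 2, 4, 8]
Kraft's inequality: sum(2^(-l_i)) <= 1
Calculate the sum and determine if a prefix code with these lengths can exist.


Sum = 2^(-1) + 2^(-2) + 2^(-4) + 2^(-8)
    = 0.5 + 0.25 + 0.0625 + 0.00390625
    = 209/256 = 0.81640625
Since 0.81640625 <= 1, Kraft's inequality IS satisfied.
A prefix code with these lengths CAN exist.

Kraft sum = 0.81640625. Satisfied.


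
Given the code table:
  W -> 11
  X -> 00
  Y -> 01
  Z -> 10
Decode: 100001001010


Decoding:
10 -> Z
00 -> X
01 -> Y
00 -> X
10 -> Z
10 -> Z


Result: ZXYXZZ


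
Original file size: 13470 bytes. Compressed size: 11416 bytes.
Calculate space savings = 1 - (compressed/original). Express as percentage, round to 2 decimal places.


ratio = compressed/original = 11416/13470 = 0.847513
savings = 1 - ratio = 1 - 0.847513 = 0.152487
as a percentage: 0.152487 * 100 = 15.25%

Space savings = 1 - 11416/13470 = 15.25%


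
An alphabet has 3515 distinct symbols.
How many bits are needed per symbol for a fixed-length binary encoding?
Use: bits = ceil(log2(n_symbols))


log2(3515) = 11.7793
Bracket: 2^11 = 2048 < 3515 <= 2^12 = 4096
So ceil(log2(3515)) = 12

bits = ceil(log2(3515)) = ceil(11.7793) = 12 bits


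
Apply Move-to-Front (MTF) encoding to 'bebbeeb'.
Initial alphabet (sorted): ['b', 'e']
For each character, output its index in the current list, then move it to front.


MTF encoding:
'b': index 0 in ['b', 'e'] -> ['b', 'e']
'e': index 1 in ['b', 'e'] -> ['e', 'b']
'b': index 1 in ['e', 'b'] -> ['b', 'e']
'b': index 0 in ['b', 'e'] -> ['b', 'e']
'e': index 1 in ['b', 'e'] -> ['e', 'b']
'e': index 0 in ['e', 'b'] -> ['e', 'b']
'b': index 1 in ['e', 'b'] -> ['b', 'e']


Output: [0, 1, 1, 0, 1, 0, 1]


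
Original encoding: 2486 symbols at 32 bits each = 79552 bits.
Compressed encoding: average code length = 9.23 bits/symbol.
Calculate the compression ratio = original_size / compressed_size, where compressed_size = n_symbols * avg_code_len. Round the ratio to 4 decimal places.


original_size = n_symbols * orig_bits = 2486 * 32 = 79552 bits
compressed_size = n_symbols * avg_code_len = 2486 * 9.23 = 22945.78 bits
ratio = original_size / compressed_size = 79552 / 22945.78 = 3.467

Compression ratio = 3.467


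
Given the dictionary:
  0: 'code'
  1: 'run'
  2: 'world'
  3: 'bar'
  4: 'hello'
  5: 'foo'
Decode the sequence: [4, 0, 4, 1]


Look up each index in the dictionary:
  4 -> 'hello'
  0 -> 'code'
  4 -> 'hello'
  1 -> 'run'

Decoded: "hello code hello run"


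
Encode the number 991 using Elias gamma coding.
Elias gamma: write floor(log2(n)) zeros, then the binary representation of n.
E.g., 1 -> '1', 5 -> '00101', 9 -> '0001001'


num_bits = floor(log2(991)) + 1 = 10
leading_zeros = num_bits - 1 = 9
binary(991) = 1111011111

Elias gamma(991) = '000000000' + '1111011111' = 0000000001111011111 (19 bits)


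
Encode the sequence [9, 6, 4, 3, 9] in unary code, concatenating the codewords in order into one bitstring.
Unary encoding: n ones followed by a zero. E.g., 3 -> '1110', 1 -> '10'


Encode each number as n ones followed by a terminating 0:
  9 -> 1111111110 (10 bits)
  6 -> 1111110 (7 bits)
  4 -> 11110 (5 bits)
  3 -> 1110 (4 bits)
  9 -> 1111111110 (10 bits)
Total length = 10 + 7 + 5 + 4 + 10 = 36 bits.

Unary([9, 6, 4, 3, 9]) = 111111111011111101111011101111111110 (36 bits)


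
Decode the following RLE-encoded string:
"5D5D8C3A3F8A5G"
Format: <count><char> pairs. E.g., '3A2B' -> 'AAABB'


Expanding each <count><char> pair:
  5D -> 'DDDDD'
  5D -> 'DDDDD'
  8C -> 'CCCCCCCC'
  3A -> 'AAA'
  3F -> 'FFF'
  8A -> 'AAAAAAAA'
  5G -> 'GGGGG'

Decoded = DDDDDDDDDDCCCCCCCCAAAFFFAAAAAAAAGGGGG


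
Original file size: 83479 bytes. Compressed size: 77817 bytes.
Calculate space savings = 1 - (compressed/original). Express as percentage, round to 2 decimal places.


ratio = compressed/original = 77817/83479 = 0.932175
savings = 1 - ratio = 1 - 0.932175 = 0.067825
as a percentage: 0.067825 * 100 = 6.78%

Space savings = 1 - 77817/83479 = 6.78%


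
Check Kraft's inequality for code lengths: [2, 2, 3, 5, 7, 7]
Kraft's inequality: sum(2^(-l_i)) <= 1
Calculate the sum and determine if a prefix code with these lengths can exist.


Sum = 2^(-2) + 2^(-2) + 2^(-3) + 2^(-5) + 2^(-7) + 2^(-7)
    = 0.25 + 0.25 + 0.125 + 0.03125 + 0.0078125 + 0.0078125
    = 86/128 = 0.671875
Since 0.671875 <= 1, Kraft's inequality IS satisfied.
A prefix code with these lengths CAN exist.

Kraft sum = 0.671875. Satisfied.


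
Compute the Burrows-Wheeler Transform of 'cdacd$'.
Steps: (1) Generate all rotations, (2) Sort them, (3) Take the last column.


Rotations (sorted):
  0: $cdacd -> last char: d
  1: acd$cd -> last char: d
  2: cd$cda -> last char: a
  3: cdacd$ -> last char: $
  4: d$cdac -> last char: c
  5: dacd$c -> last char: c


BWT = dda$cc


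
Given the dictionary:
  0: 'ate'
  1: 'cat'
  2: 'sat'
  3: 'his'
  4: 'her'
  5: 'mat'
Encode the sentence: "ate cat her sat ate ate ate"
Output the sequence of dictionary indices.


Look up each word in the dictionary:
  'ate' -> 0
  'cat' -> 1
  'her' -> 4
  'sat' -> 2
  'ate' -> 0
  'ate' -> 0
  'ate' -> 0

Encoded: [0, 1, 4, 2, 0, 0, 0]


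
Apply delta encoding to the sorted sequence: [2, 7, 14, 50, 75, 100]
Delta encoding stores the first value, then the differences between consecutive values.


First value: 2
Deltas:
  7 - 2 = 5
  14 - 7 = 7
  50 - 14 = 36
  75 - 50 = 25
  100 - 75 = 25


Delta encoded: [2, 5, 7, 36, 25, 25]


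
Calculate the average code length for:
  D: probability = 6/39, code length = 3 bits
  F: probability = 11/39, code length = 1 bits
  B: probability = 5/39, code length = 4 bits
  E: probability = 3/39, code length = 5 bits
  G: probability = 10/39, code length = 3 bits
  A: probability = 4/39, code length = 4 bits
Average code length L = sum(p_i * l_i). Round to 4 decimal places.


Weighted contributions p_i * l_i:
  D: (6/39) * 3 = 18/39
  F: (11/39) * 1 = 11/39
  B: (5/39) * 4 = 20/39
  E: (3/39) * 5 = 15/39
  G: (10/39) * 3 = 30/39
  A: (4/39) * 4 = 16/39
Sum = (18 + 11 + 20 + 15 + 30 + 16)/39 = 110/39

L = 110/39 = 2.8205 bits/symbol


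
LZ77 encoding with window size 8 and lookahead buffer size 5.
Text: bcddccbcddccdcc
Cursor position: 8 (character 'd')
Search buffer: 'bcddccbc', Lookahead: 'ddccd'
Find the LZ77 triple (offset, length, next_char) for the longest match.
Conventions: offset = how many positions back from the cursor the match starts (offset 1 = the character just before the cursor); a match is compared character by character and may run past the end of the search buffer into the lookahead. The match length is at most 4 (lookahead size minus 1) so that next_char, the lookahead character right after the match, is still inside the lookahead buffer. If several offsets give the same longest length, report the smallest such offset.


Try each offset into the search buffer:
  offset=1 (pos 7, char 'c'): match length 0
  offset=2 (pos 6, char 'b'): match length 0
  offset=3 (pos 5, char 'c'): match length 0
  offset=4 (pos 4, char 'c'): match length 0
  offset=5 (pos 3, char 'd'): match length 1
  offset=6 (pos 2, char 'd'): match length 4
  offset=7 (pos 1, char 'c'): match length 0
  offset=8 (pos 0, char 'b'): match length 0
Longest match has length 4 at offset 6.
next_char = character at position 8 + 4 = 12 -> 'd'

Best match: offset=6, length=4 (matching 'ddcc' starting at position 2)
LZ77 triple: (6, 4, 'd')


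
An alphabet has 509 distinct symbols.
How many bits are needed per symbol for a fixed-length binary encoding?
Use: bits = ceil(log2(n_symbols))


log2(509) = 8.9915
Bracket: 2^8 = 256 < 509 <= 2^9 = 512
So ceil(log2(509)) = 9

bits = ceil(log2(509)) = ceil(8.9915) = 9 bits


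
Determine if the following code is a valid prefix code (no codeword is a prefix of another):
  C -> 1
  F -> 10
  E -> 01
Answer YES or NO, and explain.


Checking each pair (does one codeword prefix another?):
  C='1' vs F='10': prefix -- VIOLATION

NO -- this is NOT a valid prefix code. C (1) is a prefix of F (10).


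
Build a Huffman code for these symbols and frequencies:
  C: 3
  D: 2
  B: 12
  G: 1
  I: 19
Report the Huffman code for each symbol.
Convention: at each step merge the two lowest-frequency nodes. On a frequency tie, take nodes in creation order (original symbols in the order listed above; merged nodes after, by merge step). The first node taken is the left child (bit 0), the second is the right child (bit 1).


Huffman tree construction:
Step 1: Merge G(1) + D(2) = 3
Step 2: Merge C(3) + (G+D)(3) = 6
Step 3: Merge (C+(G+D))(6) + B(12) = 18
Step 4: Merge ((C+(G+D))+B)(18) + I(19) = 37
Read each symbol's code off the tree from the root (left child = 0, right child = 1).

Codes:
  C: 000 (length 3)
  D: 0011 (length 4)
  B: 01 (length 2)
  G: 0010 (length 4)
  I: 1 (length 1)
Average code length: 64/37 = 1.7297 bits/symbol


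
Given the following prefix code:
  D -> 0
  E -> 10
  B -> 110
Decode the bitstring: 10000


Decoding step by step:
Bits 10 -> E
Bits 0 -> D
Bits 0 -> D
Bits 0 -> D


Decoded message: EDDD


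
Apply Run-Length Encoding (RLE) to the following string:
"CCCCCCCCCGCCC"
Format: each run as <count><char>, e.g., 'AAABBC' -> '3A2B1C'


Scanning runs left to right:
  i=0: run of 'C' x 9 -> '9C'
  i=9: run of 'G' x 1 -> '1G'
  i=10: run of 'C' x 3 -> '3C'

RLE = 9C1G3C


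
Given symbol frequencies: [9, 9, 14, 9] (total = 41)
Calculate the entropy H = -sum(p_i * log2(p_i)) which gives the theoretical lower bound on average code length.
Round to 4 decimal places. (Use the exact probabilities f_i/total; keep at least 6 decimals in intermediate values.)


Per-symbol terms -p_i * log2(p_i) with p_i = f_i/41:
  p = 9/41 = 0.219512: log2(p) = -2.187627, -p*log2(p) = 0.480211
  p = 9/41 = 0.219512: log2(p) = -2.187627, -p*log2(p) = 0.480211
  p = 14/41 = 0.341463: log2(p) = -1.550197, -p*log2(p) = 0.529336
  p = 9/41 = 0.219512: log2(p) = -2.187627, -p*log2(p) = 0.480211
H = 0.480211 + 0.480211 + 0.529336 + 0.480211 = 1.969969

H = 1.97 bits/symbol


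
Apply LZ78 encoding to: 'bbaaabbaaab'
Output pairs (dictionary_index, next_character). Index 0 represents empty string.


LZ78 encoding steps:
Dictionary: {0: ''}
Step 1: w='' (idx 0), next='b' -> output (0, 'b'), add 'b' as idx 1
Step 2: w='b' (idx 1), next='a' -> output (1, 'a'), add 'ba' as idx 2
Step 3: w='' (idx 0), next='a' -> output (0, 'a'), add 'a' as idx 3
Step 4: w='a' (idx 3), next='b' -> output (3, 'b'), add 'ab' as idx 4
Step 5: w='ba' (idx 2), next='a' -> output (2, 'a'), add 'baa' as idx 5
Step 6: w='ab' (idx 4), end of input -> output (4, '')


Encoded: [(0, 'b'), (1, 'a'), (0, 'a'), (3, 'b'), (2, 'a'), (4, '')]


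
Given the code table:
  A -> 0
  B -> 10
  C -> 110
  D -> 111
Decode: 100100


Decoding:
10 -> B
0 -> A
10 -> B
0 -> A


Result: BABA


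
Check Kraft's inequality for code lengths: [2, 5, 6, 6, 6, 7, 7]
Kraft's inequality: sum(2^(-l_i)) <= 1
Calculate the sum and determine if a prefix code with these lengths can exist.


Sum = 2^(-2) + 2^(-5) + 2^(-6) + 2^(-6) + 2^(-6) + 2^(-7) + 2^(-7)
    = 0.25 + 0.03125 + 0.015625 + 0.015625 + 0.015625 + 0.0078125 + 0.0078125
    = 44/128 = 0.34375
Since 0.34375 <= 1, Kraft's inequality IS satisfied.
A prefix code with these lengths CAN exist.

Kraft sum = 0.34375. Satisfied.


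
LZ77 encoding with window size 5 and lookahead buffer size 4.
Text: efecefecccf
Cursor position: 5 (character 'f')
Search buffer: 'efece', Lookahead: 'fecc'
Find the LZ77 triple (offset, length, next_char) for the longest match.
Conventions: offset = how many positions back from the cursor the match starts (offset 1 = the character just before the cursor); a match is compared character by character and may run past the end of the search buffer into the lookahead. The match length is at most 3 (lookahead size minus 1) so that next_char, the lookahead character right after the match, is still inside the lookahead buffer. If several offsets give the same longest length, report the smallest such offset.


Try each offset into the search buffer:
  offset=1 (pos 4, char 'e'): match length 0
  offset=2 (pos 3, char 'c'): match length 0
  offset=3 (pos 2, char 'e'): match length 0
  offset=4 (pos 1, char 'f'): match length 3
  offset=5 (pos 0, char 'e'): match length 0
Longest match has length 3 at offset 4.
next_char = character at position 5 + 3 = 8 -> 'c'

Best match: offset=4, length=3 (matching 'fec' starting at position 1)
LZ77 triple: (4, 3, 'c')


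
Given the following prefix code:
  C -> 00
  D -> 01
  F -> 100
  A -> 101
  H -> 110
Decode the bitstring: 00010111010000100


Decoding step by step:
Bits 00 -> C
Bits 01 -> D
Bits 01 -> D
Bits 110 -> H
Bits 100 -> F
Bits 00 -> C
Bits 100 -> F


Decoded message: CDDHFCF


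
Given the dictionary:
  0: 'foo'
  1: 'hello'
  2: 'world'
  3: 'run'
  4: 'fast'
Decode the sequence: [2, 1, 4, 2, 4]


Look up each index in the dictionary:
  2 -> 'world'
  1 -> 'hello'
  4 -> 'fast'
  2 -> 'world'
  4 -> 'fast'

Decoded: "world hello fast world fast"


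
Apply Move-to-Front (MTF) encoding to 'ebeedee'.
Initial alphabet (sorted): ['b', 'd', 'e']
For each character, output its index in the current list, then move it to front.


MTF encoding:
'e': index 2 in ['b', 'd', 'e'] -> ['e', 'b', 'd']
'b': index 1 in ['e', 'b', 'd'] -> ['b', 'e', 'd']
'e': index 1 in ['b', 'e', 'd'] -> ['e', 'b', 'd']
'e': index 0 in ['e', 'b', 'd'] -> ['e', 'b', 'd']
'd': index 2 in ['e', 'b', 'd'] -> ['d', 'e', 'b']
'e': index 1 in ['d', 'e', 'b'] -> ['e', 'd', 'b']
'e': index 0 in ['e', 'd', 'b'] -> ['e', 'd', 'b']


Output: [2, 1, 1, 0, 2, 1, 0]


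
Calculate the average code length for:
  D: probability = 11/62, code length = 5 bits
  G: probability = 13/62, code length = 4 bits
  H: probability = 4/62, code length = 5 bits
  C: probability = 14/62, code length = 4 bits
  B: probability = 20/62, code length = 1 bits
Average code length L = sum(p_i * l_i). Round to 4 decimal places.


Weighted contributions p_i * l_i:
  D: (11/62) * 5 = 55/62
  G: (13/62) * 4 = 52/62
  H: (4/62) * 5 = 20/62
  C: (14/62) * 4 = 56/62
  B: (20/62) * 1 = 20/62
Sum = (55 + 52 + 20 + 56 + 20)/62 = 203/62

L = 203/62 = 3.2742 bits/symbol


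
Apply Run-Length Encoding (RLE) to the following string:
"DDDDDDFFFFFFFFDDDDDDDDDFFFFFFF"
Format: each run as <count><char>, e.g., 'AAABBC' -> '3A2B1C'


Scanning runs left to right:
  i=0: run of 'D' x 6 -> '6D'
  i=6: run of 'F' x 8 -> '8F'
  i=14: run of 'D' x 9 -> '9D'
  i=23: run of 'F' x 7 -> '7F'

RLE = 6D8F9D7F


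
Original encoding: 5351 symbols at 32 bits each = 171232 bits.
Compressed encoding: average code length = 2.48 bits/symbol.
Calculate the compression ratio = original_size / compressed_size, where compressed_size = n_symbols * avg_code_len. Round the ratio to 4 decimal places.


original_size = n_symbols * orig_bits = 5351 * 32 = 171232 bits
compressed_size = n_symbols * avg_code_len = 5351 * 2.48 = 13270.48 bits
ratio = original_size / compressed_size = 171232 / 13270.48 = 12.9032

Compression ratio = 12.9032
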